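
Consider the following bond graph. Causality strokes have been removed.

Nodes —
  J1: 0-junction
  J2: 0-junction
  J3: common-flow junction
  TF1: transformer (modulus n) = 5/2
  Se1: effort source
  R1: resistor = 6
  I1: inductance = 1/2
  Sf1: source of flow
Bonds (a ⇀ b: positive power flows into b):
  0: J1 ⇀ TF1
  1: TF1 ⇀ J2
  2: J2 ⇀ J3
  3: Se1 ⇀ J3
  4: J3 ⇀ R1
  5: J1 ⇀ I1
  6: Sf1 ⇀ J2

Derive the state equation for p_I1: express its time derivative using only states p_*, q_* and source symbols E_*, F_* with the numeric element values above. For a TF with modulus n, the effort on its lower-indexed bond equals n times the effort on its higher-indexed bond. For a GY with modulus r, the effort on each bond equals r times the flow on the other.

dp_I1/dt = -5*E_Se1/2 + 15*F_Sf1 - 75*p_I1

b3 |J3  (Se1 (Se) sets effort on bond)
b6 |Sf1  (source Sf1 imposes f)
b5 |I1  (I1 integral (f out))
b0 |J1  (J1: last free bond brings effort in)
b1 |TF1  (TF1: transformer flips bond 0)
b2 |J2  (closing 0-jn rule on J2)
b4 |J3  (J3: bond 2 brought flow, rest push out)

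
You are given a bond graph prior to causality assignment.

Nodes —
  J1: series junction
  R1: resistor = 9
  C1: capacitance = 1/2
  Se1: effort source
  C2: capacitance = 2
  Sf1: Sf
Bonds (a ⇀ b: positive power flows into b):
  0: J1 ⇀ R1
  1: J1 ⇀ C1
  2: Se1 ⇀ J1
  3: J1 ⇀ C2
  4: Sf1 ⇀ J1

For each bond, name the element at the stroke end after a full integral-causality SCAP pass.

b0 |J1
b1 |J1
b2 |J1
b3 |J1
b4 |Sf1

bond 2 stroke→J1  (Se1 (Se) sets effort on bond)
bond 4 stroke→Sf1  (source Sf1 imposes f)
bond 0 stroke→J1  (common-f at J1 fixed by 4)
bond 1 stroke→J1  (J1: bond 4 brought flow, rest push out)
bond 3 stroke→J1  (J1: bond 4 brought flow, rest push out)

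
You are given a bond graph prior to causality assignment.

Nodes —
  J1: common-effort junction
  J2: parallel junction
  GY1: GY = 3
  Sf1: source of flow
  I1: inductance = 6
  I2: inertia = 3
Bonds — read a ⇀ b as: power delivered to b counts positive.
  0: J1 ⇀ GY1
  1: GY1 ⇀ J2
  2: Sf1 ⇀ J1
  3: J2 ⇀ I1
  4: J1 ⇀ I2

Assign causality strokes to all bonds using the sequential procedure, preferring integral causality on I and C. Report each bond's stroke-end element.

β0 stroke at J1
β1 stroke at J2
β2 stroke at Sf1
β3 stroke at I1
β4 stroke at I2

bond 2 stroke at Sf1  (Sf1 (Sf) sets flow on bond)
bond 3 stroke at I1  (prefer integral on I1)
bond 1 stroke at J2  (J2: last free bond brings effort in)
bond 0 stroke at J1  (GY1 both-in/both-out from 1)
bond 4 stroke at I2  (J1 effort already set via bond 0)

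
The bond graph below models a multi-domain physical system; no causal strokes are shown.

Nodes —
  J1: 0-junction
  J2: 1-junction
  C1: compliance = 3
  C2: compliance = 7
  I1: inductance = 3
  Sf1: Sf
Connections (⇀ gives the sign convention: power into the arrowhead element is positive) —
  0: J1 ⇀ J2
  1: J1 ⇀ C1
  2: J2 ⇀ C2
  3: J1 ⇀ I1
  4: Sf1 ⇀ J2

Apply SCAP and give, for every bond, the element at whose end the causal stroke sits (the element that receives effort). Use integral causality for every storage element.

bond 4 |Sf1  (Sf1: flow source, stroke at near end)
bond 0 |J2  (J2: bond 4 brought flow, rest push out)
bond 2 |J2  (J2: bond 4 brought flow, rest push out)
bond 1 |J1  (C1: C, integral causality)
bond 3 |I1  (common-e at J1 fixed by 1)

bond 0 |J2
bond 1 |J1
bond 2 |J2
bond 3 |I1
bond 4 |Sf1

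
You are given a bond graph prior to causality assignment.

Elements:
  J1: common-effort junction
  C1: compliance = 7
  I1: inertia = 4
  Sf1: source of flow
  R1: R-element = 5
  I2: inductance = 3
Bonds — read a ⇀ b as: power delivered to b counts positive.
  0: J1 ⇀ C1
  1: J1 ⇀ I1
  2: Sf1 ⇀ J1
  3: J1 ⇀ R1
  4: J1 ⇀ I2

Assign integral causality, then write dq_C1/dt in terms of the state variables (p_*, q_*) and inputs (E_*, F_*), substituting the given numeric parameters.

β2 stroke at Sf1  (Sf1 fixes flow; stroke at Sf1)
β0 stroke at J1  (C1 outputs effort q/C1)
β1 stroke at I1  (J1: bond 0 brought effort, rest push out)
β3 stroke at R1  (0-jn J1 has e-setter on 0)
β4 stroke at I2  (0-jn J1 has e-setter on 0)

dq_C1/dt = F_Sf1 - p_I1/4 - p_I2/3 - q_C1/35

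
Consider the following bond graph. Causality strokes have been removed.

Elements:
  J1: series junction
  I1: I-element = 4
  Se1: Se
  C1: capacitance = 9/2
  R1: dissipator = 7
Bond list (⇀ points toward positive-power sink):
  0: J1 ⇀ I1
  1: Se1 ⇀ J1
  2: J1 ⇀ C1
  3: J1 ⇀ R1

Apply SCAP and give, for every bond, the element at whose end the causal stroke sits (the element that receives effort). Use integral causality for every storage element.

b0 stroke at I1
b1 stroke at J1
b2 stroke at J1
b3 stroke at J1

β1 stroke at J1  (Se1: effort source, stroke at far end)
β0 stroke at I1  (I1: I, integral causality)
β2 stroke at J1  (J1 flow already set via bond 0)
β3 stroke at J1  (J1 flow already set via bond 0)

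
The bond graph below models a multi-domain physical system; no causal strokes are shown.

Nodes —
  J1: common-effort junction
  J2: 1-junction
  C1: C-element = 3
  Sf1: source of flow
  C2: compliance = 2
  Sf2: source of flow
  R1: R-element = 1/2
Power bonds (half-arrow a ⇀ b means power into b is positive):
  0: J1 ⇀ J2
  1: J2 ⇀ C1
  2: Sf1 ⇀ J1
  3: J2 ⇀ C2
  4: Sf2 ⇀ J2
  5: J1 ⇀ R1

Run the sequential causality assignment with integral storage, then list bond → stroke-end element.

bond 0 stroke at J2
bond 1 stroke at J2
bond 2 stroke at Sf1
bond 3 stroke at J2
bond 4 stroke at Sf2
bond 5 stroke at J1

β2 stroke→Sf1  (Sf1: flow source, stroke at near end)
β4 stroke→Sf2  (source Sf2 imposes f)
β0 stroke→J2  (1-jn J2 has f-setter on 4)
β1 stroke→J2  (common-f at J2 fixed by 4)
β3 stroke→J2  (J2 flow already set via bond 4)
β5 stroke→J1  (only one effort-in slot at J1)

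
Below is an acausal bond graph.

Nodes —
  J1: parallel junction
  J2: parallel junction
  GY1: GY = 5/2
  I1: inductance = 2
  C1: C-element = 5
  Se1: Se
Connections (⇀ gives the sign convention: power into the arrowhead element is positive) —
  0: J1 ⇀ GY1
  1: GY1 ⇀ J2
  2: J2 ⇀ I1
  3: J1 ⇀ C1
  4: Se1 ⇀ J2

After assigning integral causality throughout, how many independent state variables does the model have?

2  (C1, I1 all integral)

b4 stroke at J2  (Se1 (Se) sets effort on bond)
b1 stroke at GY1  (J2: bond 4 brought effort, rest push out)
b2 stroke at I1  (J2: bond 4 brought effort, rest push out)
b0 stroke at GY1  (GY GY1: same side as bond 1)
b3 stroke at J1  (closing 0-jn rule on J1)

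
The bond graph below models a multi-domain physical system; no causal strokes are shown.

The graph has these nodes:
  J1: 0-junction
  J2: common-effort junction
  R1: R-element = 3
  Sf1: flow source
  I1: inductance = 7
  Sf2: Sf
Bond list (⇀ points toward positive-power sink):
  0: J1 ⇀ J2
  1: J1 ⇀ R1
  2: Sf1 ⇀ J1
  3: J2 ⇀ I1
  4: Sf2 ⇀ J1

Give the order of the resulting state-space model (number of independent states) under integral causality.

1  (I1 all integral)

bond 2 →Sf1  (source Sf1 imposes f)
bond 4 →Sf2  (source Sf2 imposes f)
bond 3 →I1  (I1 outputs flow p/I1)
bond 0 →J2  (only one effort-in slot at J2)
bond 1 →J1  (closing 0-jn rule on J1)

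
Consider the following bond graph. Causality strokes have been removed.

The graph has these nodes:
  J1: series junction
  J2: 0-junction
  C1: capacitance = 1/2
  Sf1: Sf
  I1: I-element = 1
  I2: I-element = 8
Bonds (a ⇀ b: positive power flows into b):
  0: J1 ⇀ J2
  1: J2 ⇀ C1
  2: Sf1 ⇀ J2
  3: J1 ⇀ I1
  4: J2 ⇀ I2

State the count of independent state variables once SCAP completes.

3  (C1, I1, I2 all integral)

β2 →Sf1  (Sf1: flow source, stroke at near end)
β1 →J2  (C1: C, integral causality)
β0 →J1  (0-jn J2 has e-setter on 1)
β4 →I2  (0-jn J2 has e-setter on 1)
β3 →I1  (J1 needs exactly one f-in)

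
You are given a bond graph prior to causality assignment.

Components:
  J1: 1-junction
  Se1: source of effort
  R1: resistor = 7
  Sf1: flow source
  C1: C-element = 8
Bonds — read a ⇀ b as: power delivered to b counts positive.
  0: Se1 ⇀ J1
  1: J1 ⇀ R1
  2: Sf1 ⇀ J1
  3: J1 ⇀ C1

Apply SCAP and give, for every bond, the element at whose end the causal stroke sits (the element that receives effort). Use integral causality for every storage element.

b0 |J1  (Se1 fixes effort; stroke away)
b2 |Sf1  (source Sf1 imposes f)
b1 |J1  (J1 flow already set via bond 2)
b3 |J1  (1-jn J1 has f-setter on 2)

β0 →J1
β1 →J1
β2 →Sf1
β3 →J1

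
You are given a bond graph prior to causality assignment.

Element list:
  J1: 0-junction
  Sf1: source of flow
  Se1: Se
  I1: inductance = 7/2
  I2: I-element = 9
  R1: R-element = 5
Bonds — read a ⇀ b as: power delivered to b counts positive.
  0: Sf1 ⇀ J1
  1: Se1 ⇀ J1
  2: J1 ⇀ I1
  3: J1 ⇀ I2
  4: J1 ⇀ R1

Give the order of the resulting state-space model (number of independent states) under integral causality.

2  (I1, I2 all integral)

bond 0 |Sf1  (Sf1: flow source, stroke at near end)
bond 1 |J1  (source Se1 imposes e)
bond 2 |I1  (J1 effort already set via bond 1)
bond 3 |I2  (0-jn J1 has e-setter on 1)
bond 4 |R1  (common-e at J1 fixed by 1)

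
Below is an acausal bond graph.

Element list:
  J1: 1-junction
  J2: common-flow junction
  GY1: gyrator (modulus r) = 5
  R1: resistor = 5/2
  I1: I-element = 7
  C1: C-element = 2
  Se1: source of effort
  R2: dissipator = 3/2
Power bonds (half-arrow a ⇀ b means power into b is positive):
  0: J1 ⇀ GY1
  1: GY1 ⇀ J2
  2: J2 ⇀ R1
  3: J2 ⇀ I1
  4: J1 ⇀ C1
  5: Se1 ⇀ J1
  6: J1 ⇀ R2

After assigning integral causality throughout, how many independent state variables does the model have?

2  (C1, I1 all integral)

β5 →J1  (source Se1 imposes e)
β3 →I1  (prefer integral on I1)
β1 →J2  (J2: bond 3 brought flow, rest push out)
β2 →J2  (1-jn J2 has f-setter on 3)
β0 →J1  (GY1: gyrator matches bond 1)
β4 →J1  (C1 integral (e out))
β6 →R2  (only one flow-in slot at J1)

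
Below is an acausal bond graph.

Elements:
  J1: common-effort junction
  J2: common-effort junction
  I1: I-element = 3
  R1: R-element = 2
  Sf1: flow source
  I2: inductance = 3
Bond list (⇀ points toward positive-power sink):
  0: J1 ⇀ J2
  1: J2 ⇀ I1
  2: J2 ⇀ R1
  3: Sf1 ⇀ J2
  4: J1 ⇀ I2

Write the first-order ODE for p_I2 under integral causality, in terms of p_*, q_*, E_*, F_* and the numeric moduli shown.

dp_I2/dt = 2*F_Sf1 - 2*p_I1/3 - 2*p_I2/3

bond 3 →Sf1  (Sf1: flow source, stroke at near end)
bond 1 →I1  (prefer integral on I1)
bond 4 →I2  (prefer integral on I2)
bond 0 →J1  (J1: last free bond brings effort in)
bond 2 →J2  (J2: last free bond brings effort in)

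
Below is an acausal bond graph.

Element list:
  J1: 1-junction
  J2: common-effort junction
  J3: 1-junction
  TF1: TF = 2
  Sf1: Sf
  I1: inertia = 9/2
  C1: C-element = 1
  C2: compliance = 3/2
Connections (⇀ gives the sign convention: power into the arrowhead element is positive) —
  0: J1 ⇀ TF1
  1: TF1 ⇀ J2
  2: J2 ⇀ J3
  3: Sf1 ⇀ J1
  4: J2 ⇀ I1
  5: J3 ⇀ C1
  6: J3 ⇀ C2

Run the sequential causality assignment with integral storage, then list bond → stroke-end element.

b0 stroke at J1
b1 stroke at TF1
b2 stroke at J2
b3 stroke at Sf1
b4 stroke at I1
b5 stroke at J3
b6 stroke at J3

b3 stroke→Sf1  (source Sf1 imposes f)
b0 stroke→J1  (J1 flow already set via bond 3)
b1 stroke→TF1  (TF1 one-in-one-out from 0)
b4 stroke→I1  (I1 outputs flow p/I1)
b2 stroke→J2  (only one effort-in slot at J2)
b5 stroke→J3  (1-jn J3 has f-setter on 2)
b6 stroke→J3  (J3: bond 2 brought flow, rest push out)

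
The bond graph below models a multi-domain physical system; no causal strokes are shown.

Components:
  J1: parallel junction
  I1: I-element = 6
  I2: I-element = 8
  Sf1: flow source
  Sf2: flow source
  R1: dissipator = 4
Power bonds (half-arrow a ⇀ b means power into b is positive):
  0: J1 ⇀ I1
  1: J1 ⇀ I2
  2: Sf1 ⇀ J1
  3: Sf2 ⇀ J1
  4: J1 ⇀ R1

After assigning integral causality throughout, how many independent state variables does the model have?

bond 2 →Sf1  (Sf1 fixes flow; stroke at Sf1)
bond 3 →Sf2  (Sf2: flow source, stroke at near end)
bond 0 →I1  (I1 integral (f out))
bond 1 →I2  (I2 integral (f out))
bond 4 →J1  (closing 0-jn rule on J1)

2  (I1, I2 all integral)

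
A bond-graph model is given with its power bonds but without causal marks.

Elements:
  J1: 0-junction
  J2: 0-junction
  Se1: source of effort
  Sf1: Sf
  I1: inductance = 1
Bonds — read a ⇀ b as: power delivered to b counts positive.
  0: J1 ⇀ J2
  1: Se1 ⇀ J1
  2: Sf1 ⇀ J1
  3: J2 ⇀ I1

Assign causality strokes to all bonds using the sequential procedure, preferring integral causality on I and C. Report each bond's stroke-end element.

#1 stroke→J1  (Se1: effort source, stroke at far end)
#2 stroke→Sf1  (Sf1 (Sf) sets flow on bond)
#0 stroke→J2  (0-jn J1 has e-setter on 1)
#3 stroke→I1  (J2: bond 0 brought effort, rest push out)

bond 0 |J2
bond 1 |J1
bond 2 |Sf1
bond 3 |I1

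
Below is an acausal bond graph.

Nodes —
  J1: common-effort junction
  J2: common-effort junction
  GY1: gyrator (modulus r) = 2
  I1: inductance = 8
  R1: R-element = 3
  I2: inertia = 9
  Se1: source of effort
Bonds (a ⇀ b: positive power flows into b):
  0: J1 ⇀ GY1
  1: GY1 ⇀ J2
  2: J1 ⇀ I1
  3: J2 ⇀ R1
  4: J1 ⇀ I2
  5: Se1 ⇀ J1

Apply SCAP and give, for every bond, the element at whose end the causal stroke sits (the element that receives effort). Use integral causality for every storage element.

β0 |GY1
β1 |GY1
β2 |I1
β3 |J2
β4 |I2
β5 |J1

bond 5 stroke at J1  (Se1 fixes effort; stroke away)
bond 0 stroke at GY1  (common-e at J1 fixed by 5)
bond 2 stroke at I1  (J1: bond 5 brought effort, rest push out)
bond 4 stroke at I2  (0-jn J1 has e-setter on 5)
bond 1 stroke at GY1  (GY1: gyrator matches bond 0)
bond 3 stroke at J2  (J2: last free bond brings effort in)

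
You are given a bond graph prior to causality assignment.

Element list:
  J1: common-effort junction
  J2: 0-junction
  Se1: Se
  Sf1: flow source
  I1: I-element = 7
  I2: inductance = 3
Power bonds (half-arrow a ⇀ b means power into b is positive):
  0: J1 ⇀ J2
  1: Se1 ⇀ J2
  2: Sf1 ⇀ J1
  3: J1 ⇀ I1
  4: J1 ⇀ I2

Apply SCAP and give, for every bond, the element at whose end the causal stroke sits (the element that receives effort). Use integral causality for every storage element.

bond 0 →J1
bond 1 →J2
bond 2 →Sf1
bond 3 →I1
bond 4 →I2

bond 1 |J2  (Se1 fixes effort; stroke away)
bond 2 |Sf1  (Sf1: flow source, stroke at near end)
bond 0 |J1  (J2 effort already set via bond 1)
bond 3 |I1  (J1: bond 0 brought effort, rest push out)
bond 4 |I2  (J1: bond 0 brought effort, rest push out)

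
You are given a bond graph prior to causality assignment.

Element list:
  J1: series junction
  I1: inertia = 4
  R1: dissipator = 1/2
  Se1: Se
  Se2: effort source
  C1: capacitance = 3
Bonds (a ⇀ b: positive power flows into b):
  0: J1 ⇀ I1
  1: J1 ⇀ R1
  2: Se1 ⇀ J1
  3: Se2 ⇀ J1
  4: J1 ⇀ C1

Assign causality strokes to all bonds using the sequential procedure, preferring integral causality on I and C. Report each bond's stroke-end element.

b0 →I1
b1 →J1
b2 →J1
b3 →J1
b4 →J1

b2 →J1  (Se1 fixes effort; stroke away)
b3 →J1  (Se2: effort source, stroke at far end)
b0 →I1  (I1 integral (f out))
b1 →J1  (1-jn J1 has f-setter on 0)
b4 →J1  (J1 flow already set via bond 0)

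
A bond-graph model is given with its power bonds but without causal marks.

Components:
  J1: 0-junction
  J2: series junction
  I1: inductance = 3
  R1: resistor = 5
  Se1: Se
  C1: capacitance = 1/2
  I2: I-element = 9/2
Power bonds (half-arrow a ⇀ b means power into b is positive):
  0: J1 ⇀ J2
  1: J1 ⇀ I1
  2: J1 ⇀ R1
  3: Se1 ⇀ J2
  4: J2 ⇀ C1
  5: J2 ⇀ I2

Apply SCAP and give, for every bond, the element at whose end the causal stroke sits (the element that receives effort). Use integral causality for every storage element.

bond 3 |J2  (Se1 (Se) sets effort on bond)
bond 1 |I1  (prefer integral on I1)
bond 4 |J2  (prefer integral on C1)
bond 5 |I2  (I2: I, integral causality)
bond 0 |J2  (J2: bond 5 brought flow, rest push out)
bond 2 |J1  (only one effort-in slot at J1)

β0 →J2
β1 →I1
β2 →J1
β3 →J2
β4 →J2
β5 →I2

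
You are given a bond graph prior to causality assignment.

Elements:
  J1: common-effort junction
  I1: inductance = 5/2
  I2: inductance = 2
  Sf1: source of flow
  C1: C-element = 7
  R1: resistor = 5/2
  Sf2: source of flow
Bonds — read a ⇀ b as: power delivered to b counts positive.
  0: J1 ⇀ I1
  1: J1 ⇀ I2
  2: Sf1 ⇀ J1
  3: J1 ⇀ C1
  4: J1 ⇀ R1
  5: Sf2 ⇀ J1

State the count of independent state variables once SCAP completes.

bond 2 →Sf1  (Sf1 fixes flow; stroke at Sf1)
bond 5 →Sf2  (Sf2 (Sf) sets flow on bond)
bond 0 →I1  (I1: I, integral causality)
bond 1 →I2  (I2: I, integral causality)
bond 3 →J1  (C1 outputs effort q/C1)
bond 4 →R1  (J1: bond 3 brought effort, rest push out)

3  (C1, I1, I2 all integral)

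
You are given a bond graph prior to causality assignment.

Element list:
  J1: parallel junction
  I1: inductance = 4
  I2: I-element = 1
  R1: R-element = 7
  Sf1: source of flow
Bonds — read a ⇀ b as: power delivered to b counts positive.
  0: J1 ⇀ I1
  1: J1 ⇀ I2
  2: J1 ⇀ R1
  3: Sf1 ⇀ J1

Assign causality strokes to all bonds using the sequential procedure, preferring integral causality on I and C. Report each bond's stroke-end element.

β0 stroke at I1
β1 stroke at I2
β2 stroke at J1
β3 stroke at Sf1

#3 stroke at Sf1  (Sf1 (Sf) sets flow on bond)
#0 stroke at I1  (I1 integral (f out))
#1 stroke at I2  (prefer integral on I2)
#2 stroke at J1  (only one effort-in slot at J1)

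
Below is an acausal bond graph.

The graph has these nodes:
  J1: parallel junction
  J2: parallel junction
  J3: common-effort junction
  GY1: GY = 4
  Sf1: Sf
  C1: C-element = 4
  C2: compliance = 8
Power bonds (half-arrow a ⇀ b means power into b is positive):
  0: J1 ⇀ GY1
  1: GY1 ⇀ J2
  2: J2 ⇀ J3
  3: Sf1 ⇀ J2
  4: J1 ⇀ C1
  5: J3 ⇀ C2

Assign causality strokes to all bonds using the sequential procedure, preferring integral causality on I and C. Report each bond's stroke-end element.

bond 3 stroke→Sf1  (Sf1 fixes flow; stroke at Sf1)
bond 4 stroke→J1  (C1 integral (e out))
bond 0 stroke→GY1  (common-e at J1 fixed by 4)
bond 1 stroke→GY1  (GY1: gyrator matches bond 0)
bond 2 stroke→J2  (J2: last free bond brings effort in)
bond 5 stroke→J3  (J3 needs exactly one e-in)

b0 |GY1
b1 |GY1
b2 |J2
b3 |Sf1
b4 |J1
b5 |J3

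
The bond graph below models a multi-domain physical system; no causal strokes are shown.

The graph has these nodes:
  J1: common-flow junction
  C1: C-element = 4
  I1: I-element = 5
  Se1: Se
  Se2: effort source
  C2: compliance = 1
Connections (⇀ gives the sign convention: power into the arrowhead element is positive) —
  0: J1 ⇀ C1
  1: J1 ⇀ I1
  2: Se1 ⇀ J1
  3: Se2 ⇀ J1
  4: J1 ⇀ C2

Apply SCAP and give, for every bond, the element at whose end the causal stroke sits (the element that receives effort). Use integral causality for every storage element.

bond 0 stroke→J1
bond 1 stroke→I1
bond 2 stroke→J1
bond 3 stroke→J1
bond 4 stroke→J1

bond 2 stroke→J1  (Se1 (Se) sets effort on bond)
bond 3 stroke→J1  (source Se2 imposes e)
bond 0 stroke→J1  (C1 integral (e out))
bond 1 stroke→I1  (prefer integral on I1)
bond 4 stroke→J1  (1-jn J1 has f-setter on 1)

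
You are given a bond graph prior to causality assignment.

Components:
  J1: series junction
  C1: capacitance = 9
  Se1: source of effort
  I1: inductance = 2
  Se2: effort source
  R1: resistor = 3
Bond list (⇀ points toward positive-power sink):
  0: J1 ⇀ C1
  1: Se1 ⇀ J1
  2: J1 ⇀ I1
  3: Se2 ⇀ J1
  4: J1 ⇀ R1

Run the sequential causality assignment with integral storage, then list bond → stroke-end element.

β0 stroke at J1
β1 stroke at J1
β2 stroke at I1
β3 stroke at J1
β4 stroke at J1

b1 |J1  (source Se1 imposes e)
b3 |J1  (Se2: effort source, stroke at far end)
b0 |J1  (C1 outputs effort q/C1)
b2 |I1  (I1 integral (f out))
b4 |J1  (J1: bond 2 brought flow, rest push out)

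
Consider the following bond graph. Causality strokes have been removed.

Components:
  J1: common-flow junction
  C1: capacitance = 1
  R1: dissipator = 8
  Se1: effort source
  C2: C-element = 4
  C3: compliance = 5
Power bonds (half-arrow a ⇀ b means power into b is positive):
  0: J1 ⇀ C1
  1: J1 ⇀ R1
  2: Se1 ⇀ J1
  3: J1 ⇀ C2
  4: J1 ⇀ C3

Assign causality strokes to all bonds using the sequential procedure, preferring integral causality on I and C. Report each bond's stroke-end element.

bond 2 stroke at J1  (Se1 fixes effort; stroke away)
bond 0 stroke at J1  (C1 integral (e out))
bond 3 stroke at J1  (C2 integral (e out))
bond 4 stroke at J1  (prefer integral on C3)
bond 1 stroke at R1  (J1: last free bond brings flow in)

β0 stroke at J1
β1 stroke at R1
β2 stroke at J1
β3 stroke at J1
β4 stroke at J1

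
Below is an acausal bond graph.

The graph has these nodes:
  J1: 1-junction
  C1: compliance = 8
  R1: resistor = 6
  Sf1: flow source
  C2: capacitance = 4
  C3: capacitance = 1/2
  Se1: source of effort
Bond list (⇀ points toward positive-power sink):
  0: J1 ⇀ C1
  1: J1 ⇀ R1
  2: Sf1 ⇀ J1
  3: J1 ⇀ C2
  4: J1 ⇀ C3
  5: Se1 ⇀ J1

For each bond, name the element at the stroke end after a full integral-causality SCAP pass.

#2 |Sf1  (Sf1 (Sf) sets flow on bond)
#5 |J1  (Se1 (Se) sets effort on bond)
#0 |J1  (1-jn J1 has f-setter on 2)
#1 |J1  (J1: bond 2 brought flow, rest push out)
#3 |J1  (common-f at J1 fixed by 2)
#4 |J1  (J1: bond 2 brought flow, rest push out)

bond 0 stroke→J1
bond 1 stroke→J1
bond 2 stroke→Sf1
bond 3 stroke→J1
bond 4 stroke→J1
bond 5 stroke→J1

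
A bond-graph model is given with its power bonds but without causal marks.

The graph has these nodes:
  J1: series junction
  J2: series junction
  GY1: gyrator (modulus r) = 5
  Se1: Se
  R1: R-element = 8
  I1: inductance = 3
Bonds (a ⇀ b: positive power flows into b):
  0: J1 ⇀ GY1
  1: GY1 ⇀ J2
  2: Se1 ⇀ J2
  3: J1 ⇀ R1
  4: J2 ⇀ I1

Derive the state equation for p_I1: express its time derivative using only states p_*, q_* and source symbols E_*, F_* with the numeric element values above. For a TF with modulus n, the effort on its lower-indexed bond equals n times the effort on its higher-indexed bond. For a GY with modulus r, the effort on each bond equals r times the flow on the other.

dp_I1/dt = E_Se1 - 25*p_I1/24

#2 |J2  (Se1 fixes effort; stroke away)
#4 |I1  (I1 integral (f out))
#1 |J2  (J2 flow already set via bond 4)
#0 |J1  (GY1: gyrator matches bond 1)
#3 |R1  (closing 1-jn rule on J1)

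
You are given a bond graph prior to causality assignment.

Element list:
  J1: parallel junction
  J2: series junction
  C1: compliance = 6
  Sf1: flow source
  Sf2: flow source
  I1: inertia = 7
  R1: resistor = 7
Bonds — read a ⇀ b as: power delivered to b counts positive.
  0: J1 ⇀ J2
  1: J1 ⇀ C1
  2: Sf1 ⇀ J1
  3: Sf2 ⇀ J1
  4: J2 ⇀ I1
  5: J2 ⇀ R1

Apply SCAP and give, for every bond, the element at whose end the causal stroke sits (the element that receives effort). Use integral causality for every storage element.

#2 stroke→Sf1  (source Sf1 imposes f)
#3 stroke→Sf2  (Sf2 fixes flow; stroke at Sf2)
#1 stroke→J1  (C1: C, integral causality)
#0 stroke→J2  (0-jn J1 has e-setter on 1)
#4 stroke→I1  (I1: I, integral causality)
#5 stroke→J2  (common-f at J2 fixed by 4)

bond 0 stroke→J2
bond 1 stroke→J1
bond 2 stroke→Sf1
bond 3 stroke→Sf2
bond 4 stroke→I1
bond 5 stroke→J2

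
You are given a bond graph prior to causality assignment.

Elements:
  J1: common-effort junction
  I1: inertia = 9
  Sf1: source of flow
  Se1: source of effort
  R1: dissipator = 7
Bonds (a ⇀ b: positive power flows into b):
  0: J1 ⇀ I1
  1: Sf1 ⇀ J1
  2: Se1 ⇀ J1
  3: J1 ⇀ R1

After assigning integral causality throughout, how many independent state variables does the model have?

1  (I1 all integral)

#1 →Sf1  (Sf1 fixes flow; stroke at Sf1)
#2 →J1  (Se1 (Se) sets effort on bond)
#0 →I1  (0-jn J1 has e-setter on 2)
#3 →R1  (J1: bond 2 brought effort, rest push out)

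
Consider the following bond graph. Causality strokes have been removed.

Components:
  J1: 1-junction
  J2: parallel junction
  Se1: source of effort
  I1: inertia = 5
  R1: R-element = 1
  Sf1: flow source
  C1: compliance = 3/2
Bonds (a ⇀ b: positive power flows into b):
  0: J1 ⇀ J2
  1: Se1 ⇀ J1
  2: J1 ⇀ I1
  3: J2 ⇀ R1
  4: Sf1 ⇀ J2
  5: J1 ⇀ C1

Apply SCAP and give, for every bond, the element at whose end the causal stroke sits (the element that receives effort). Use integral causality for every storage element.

β1 |J1  (Se1 (Se) sets effort on bond)
β4 |Sf1  (Sf1: flow source, stroke at near end)
β2 |I1  (prefer integral on I1)
β0 |J1  (J1: bond 2 brought flow, rest push out)
β5 |J1  (common-f at J1 fixed by 2)
β3 |J2  (only one effort-in slot at J2)

b0 stroke→J1
b1 stroke→J1
b2 stroke→I1
b3 stroke→J2
b4 stroke→Sf1
b5 stroke→J1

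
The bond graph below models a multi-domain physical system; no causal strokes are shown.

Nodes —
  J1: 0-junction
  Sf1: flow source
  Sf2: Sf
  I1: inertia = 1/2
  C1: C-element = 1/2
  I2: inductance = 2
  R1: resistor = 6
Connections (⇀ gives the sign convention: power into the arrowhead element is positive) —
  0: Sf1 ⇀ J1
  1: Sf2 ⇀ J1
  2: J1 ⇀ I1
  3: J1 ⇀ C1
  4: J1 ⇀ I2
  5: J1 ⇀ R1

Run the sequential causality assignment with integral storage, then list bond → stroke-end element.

#0 stroke→Sf1
#1 stroke→Sf2
#2 stroke→I1
#3 stroke→J1
#4 stroke→I2
#5 stroke→R1

bond 0 |Sf1  (Sf1: flow source, stroke at near end)
bond 1 |Sf2  (Sf2 (Sf) sets flow on bond)
bond 2 |I1  (I1: I, integral causality)
bond 3 |J1  (prefer integral on C1)
bond 4 |I2  (0-jn J1 has e-setter on 3)
bond 5 |R1  (0-jn J1 has e-setter on 3)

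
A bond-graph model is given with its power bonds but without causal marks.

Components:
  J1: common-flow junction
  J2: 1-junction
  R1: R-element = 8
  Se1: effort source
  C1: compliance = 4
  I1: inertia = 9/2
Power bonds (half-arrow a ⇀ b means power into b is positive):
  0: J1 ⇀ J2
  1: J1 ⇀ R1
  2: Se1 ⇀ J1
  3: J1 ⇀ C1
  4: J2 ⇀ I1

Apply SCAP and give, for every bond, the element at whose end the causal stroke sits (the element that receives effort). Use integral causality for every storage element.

b2 |J1  (Se1 fixes effort; stroke away)
b3 |J1  (prefer integral on C1)
b4 |I1  (I1: I, integral causality)
b0 |J2  (J2 flow already set via bond 4)
b1 |J1  (J1: bond 0 brought flow, rest push out)

b0 stroke→J2
b1 stroke→J1
b2 stroke→J1
b3 stroke→J1
b4 stroke→I1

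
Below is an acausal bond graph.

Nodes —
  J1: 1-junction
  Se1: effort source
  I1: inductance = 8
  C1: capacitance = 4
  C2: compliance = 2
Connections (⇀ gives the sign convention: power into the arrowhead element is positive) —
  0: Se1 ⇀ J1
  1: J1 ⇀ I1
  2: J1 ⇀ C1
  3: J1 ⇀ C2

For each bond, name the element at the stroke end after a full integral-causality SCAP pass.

#0 stroke→J1  (source Se1 imposes e)
#1 stroke→I1  (I1 outputs flow p/I1)
#2 stroke→J1  (1-jn J1 has f-setter on 1)
#3 stroke→J1  (common-f at J1 fixed by 1)

bond 0 →J1
bond 1 →I1
bond 2 →J1
bond 3 →J1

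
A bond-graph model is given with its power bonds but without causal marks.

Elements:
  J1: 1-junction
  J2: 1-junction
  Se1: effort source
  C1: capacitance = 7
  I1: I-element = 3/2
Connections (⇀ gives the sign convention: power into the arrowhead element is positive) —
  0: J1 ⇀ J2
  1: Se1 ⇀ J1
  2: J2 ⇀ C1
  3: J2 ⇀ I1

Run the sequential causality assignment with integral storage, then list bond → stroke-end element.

#0 stroke→J2
#1 stroke→J1
#2 stroke→J2
#3 stroke→I1

b1 →J1  (Se1 fixes effort; stroke away)
b0 →J2  (J1: last free bond brings flow in)
b2 →J2  (prefer integral on C1)
b3 →I1  (J2: last free bond brings flow in)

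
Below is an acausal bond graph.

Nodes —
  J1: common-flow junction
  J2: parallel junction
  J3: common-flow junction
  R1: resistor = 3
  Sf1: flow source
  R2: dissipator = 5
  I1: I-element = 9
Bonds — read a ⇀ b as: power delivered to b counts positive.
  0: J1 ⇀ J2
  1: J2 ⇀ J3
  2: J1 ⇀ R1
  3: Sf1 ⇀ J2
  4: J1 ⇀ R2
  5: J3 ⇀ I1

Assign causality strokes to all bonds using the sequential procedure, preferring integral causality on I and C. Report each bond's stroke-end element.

bond 0 →J2
bond 1 →J3
bond 2 →J1
bond 3 →Sf1
bond 4 →J1
bond 5 →I1

bond 3 stroke→Sf1  (Sf1: flow source, stroke at near end)
bond 5 stroke→I1  (I1: I, integral causality)
bond 1 stroke→J3  (common-f at J3 fixed by 5)
bond 0 stroke→J2  (closing 0-jn rule on J2)
bond 2 stroke→J1  (1-jn J1 has f-setter on 0)
bond 4 stroke→J1  (1-jn J1 has f-setter on 0)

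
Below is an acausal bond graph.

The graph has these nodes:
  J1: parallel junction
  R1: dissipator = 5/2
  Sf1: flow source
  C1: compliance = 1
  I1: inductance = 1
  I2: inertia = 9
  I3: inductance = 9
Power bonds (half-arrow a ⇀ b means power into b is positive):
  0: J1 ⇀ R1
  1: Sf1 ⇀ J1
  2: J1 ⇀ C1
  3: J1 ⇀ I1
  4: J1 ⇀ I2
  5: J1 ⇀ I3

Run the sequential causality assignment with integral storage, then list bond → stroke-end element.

#1 →Sf1  (source Sf1 imposes f)
#2 →J1  (prefer integral on C1)
#0 →R1  (common-e at J1 fixed by 2)
#3 →I1  (0-jn J1 has e-setter on 2)
#4 →I2  (0-jn J1 has e-setter on 2)
#5 →I3  (0-jn J1 has e-setter on 2)

bond 0 stroke at R1
bond 1 stroke at Sf1
bond 2 stroke at J1
bond 3 stroke at I1
bond 4 stroke at I2
bond 5 stroke at I3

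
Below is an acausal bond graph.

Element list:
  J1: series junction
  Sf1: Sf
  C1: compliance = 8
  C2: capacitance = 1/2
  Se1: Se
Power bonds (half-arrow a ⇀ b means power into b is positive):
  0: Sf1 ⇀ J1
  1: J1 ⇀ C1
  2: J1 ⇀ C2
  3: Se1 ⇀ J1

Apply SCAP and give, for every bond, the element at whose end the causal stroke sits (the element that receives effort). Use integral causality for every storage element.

bond 0 stroke at Sf1
bond 1 stroke at J1
bond 2 stroke at J1
bond 3 stroke at J1

#0 |Sf1  (source Sf1 imposes f)
#3 |J1  (Se1 (Se) sets effort on bond)
#1 |J1  (J1 flow already set via bond 0)
#2 |J1  (J1 flow already set via bond 0)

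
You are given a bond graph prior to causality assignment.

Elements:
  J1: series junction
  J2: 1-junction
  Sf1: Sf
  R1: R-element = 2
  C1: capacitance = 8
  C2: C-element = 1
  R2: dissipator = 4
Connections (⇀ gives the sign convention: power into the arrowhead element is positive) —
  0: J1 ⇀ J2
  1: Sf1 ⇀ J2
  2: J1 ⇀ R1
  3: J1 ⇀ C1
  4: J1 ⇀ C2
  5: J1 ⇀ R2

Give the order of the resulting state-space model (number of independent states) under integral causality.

b1 →Sf1  (Sf1: flow source, stroke at near end)
b0 →J2  (1-jn J2 has f-setter on 1)
b2 →J1  (common-f at J1 fixed by 0)
b3 →J1  (J1 flow already set via bond 0)
b4 →J1  (J1 flow already set via bond 0)
b5 →J1  (1-jn J1 has f-setter on 0)

2  (C1, C2 all integral)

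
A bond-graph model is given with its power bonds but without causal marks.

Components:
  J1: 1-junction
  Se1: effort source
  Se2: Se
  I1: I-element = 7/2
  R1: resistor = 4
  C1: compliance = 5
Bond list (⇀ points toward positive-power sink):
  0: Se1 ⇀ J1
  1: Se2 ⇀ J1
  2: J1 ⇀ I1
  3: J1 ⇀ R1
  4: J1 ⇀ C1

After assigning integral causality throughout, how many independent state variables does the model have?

2  (C1, I1 all integral)

b0 stroke at J1  (Se1 (Se) sets effort on bond)
b1 stroke at J1  (source Se2 imposes e)
b2 stroke at I1  (I1 outputs flow p/I1)
b3 stroke at J1  (common-f at J1 fixed by 2)
b4 stroke at J1  (J1: bond 2 brought flow, rest push out)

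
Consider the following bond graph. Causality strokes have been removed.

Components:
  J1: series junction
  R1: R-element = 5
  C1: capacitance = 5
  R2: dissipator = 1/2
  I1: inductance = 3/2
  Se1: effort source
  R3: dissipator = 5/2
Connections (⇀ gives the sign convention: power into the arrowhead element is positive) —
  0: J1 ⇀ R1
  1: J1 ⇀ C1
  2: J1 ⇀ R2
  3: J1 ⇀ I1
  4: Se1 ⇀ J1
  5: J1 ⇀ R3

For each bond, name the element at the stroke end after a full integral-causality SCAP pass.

bond 4 →J1  (source Se1 imposes e)
bond 1 →J1  (C1 outputs effort q/C1)
bond 3 →I1  (I1 outputs flow p/I1)
bond 0 →J1  (1-jn J1 has f-setter on 3)
bond 2 →J1  (common-f at J1 fixed by 3)
bond 5 →J1  (J1 flow already set via bond 3)

β0 |J1
β1 |J1
β2 |J1
β3 |I1
β4 |J1
β5 |J1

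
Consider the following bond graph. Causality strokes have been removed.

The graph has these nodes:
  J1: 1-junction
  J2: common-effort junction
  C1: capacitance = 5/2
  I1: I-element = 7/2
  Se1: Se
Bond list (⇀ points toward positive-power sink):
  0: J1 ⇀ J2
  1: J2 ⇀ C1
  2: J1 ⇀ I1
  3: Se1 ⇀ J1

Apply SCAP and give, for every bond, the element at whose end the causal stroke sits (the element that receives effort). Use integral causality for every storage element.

b0 →J1
b1 →J2
b2 →I1
b3 →J1

b3 →J1  (Se1 (Se) sets effort on bond)
b1 →J2  (prefer integral on C1)
b0 →J1  (J2: bond 1 brought effort, rest push out)
b2 →I1  (J1: last free bond brings flow in)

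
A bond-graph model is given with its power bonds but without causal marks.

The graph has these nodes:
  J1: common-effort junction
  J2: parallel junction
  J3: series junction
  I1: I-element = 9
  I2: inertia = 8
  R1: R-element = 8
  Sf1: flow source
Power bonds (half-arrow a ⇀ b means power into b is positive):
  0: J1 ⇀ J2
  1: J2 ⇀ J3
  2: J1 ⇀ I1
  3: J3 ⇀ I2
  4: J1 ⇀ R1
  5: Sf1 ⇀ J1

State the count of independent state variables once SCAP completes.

bond 5 |Sf1  (Sf1 fixes flow; stroke at Sf1)
bond 2 |I1  (prefer integral on I1)
bond 3 |I2  (I2 integral (f out))
bond 1 |J3  (J3 flow already set via bond 3)
bond 0 |J2  (J2: last free bond brings effort in)
bond 4 |J1  (J1: last free bond brings effort in)

2  (I1, I2 all integral)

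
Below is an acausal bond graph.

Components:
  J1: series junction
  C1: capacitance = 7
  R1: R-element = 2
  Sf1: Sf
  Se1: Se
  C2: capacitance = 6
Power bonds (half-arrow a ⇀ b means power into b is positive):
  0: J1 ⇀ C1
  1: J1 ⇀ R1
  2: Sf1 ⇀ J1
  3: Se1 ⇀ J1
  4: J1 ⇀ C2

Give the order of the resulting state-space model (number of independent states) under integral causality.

b2 |Sf1  (Sf1 (Sf) sets flow on bond)
b3 |J1  (Se1 fixes effort; stroke away)
b0 |J1  (J1 flow already set via bond 2)
b1 |J1  (1-jn J1 has f-setter on 2)
b4 |J1  (J1 flow already set via bond 2)

2  (C1, C2 all integral)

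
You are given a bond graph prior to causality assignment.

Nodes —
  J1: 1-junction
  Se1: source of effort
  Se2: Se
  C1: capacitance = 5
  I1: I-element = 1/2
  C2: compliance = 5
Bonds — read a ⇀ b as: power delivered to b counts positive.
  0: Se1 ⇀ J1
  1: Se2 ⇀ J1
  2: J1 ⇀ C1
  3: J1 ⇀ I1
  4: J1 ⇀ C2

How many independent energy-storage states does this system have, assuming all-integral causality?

3  (C1, C2, I1 all integral)

bond 0 stroke→J1  (Se1 fixes effort; stroke away)
bond 1 stroke→J1  (Se2 (Se) sets effort on bond)
bond 2 stroke→J1  (C1: C, integral causality)
bond 3 stroke→I1  (I1: I, integral causality)
bond 4 stroke→J1  (1-jn J1 has f-setter on 3)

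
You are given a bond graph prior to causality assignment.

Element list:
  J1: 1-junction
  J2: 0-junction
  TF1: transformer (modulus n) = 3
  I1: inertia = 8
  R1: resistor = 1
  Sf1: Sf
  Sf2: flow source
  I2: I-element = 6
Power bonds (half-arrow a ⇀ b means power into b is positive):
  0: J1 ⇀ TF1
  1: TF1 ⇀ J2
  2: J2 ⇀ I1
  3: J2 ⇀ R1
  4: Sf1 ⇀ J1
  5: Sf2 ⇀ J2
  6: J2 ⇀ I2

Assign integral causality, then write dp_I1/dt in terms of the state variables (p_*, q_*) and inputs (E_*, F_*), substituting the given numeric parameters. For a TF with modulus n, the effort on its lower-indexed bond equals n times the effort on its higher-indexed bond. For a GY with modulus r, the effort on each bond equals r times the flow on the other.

dp_I1/dt = 3*F_Sf1 + F_Sf2 - p_I1/8 - p_I2/6

bond 4 stroke→Sf1  (source Sf1 imposes f)
bond 5 stroke→Sf2  (Sf2 fixes flow; stroke at Sf2)
bond 0 stroke→J1  (1-jn J1 has f-setter on 4)
bond 1 stroke→TF1  (TF TF1: opposite of bond 0)
bond 2 stroke→I1  (I1 outputs flow p/I1)
bond 6 stroke→I2  (I2: I, integral causality)
bond 3 stroke→J2  (only one effort-in slot at J2)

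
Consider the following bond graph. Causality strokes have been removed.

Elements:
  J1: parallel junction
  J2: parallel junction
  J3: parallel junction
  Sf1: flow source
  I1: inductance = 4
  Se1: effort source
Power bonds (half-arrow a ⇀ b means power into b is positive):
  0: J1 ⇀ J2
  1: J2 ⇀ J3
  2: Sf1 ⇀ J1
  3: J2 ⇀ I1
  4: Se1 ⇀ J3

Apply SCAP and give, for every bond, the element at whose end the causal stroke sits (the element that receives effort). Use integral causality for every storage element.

#0 stroke at J1
#1 stroke at J2
#2 stroke at Sf1
#3 stroke at I1
#4 stroke at J3

β2 |Sf1  (Sf1 fixes flow; stroke at Sf1)
β4 |J3  (Se1: effort source, stroke at far end)
β0 |J1  (J1: last free bond brings effort in)
β1 |J2  (common-e at J3 fixed by 4)
β3 |I1  (common-e at J2 fixed by 1)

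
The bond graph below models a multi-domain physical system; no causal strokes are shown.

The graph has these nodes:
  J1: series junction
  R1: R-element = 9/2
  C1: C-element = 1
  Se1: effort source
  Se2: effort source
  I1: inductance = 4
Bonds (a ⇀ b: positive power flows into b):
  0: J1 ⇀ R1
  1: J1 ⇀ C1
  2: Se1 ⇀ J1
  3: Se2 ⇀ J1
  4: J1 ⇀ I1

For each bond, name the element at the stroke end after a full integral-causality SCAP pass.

β0 stroke at J1
β1 stroke at J1
β2 stroke at J1
β3 stroke at J1
β4 stroke at I1

#2 stroke→J1  (Se1: effort source, stroke at far end)
#3 stroke→J1  (Se2 fixes effort; stroke away)
#1 stroke→J1  (C1 outputs effort q/C1)
#4 stroke→I1  (prefer integral on I1)
#0 stroke→J1  (J1: bond 4 brought flow, rest push out)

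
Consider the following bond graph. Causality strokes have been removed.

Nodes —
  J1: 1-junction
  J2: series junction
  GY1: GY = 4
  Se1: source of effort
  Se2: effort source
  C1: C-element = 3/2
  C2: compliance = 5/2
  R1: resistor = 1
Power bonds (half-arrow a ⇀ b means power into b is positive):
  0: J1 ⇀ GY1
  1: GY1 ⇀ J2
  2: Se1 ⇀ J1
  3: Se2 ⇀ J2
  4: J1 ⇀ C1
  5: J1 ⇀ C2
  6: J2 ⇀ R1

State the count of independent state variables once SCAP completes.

2  (C1, C2 all integral)

#2 |J1  (source Se1 imposes e)
#3 |J2  (source Se2 imposes e)
#4 |J1  (C1 integral (e out))
#5 |J1  (C2: C, integral causality)
#0 |GY1  (J1: last free bond brings flow in)
#1 |GY1  (GY GY1: same side as bond 0)
#6 |J2  (1-jn J2 has f-setter on 1)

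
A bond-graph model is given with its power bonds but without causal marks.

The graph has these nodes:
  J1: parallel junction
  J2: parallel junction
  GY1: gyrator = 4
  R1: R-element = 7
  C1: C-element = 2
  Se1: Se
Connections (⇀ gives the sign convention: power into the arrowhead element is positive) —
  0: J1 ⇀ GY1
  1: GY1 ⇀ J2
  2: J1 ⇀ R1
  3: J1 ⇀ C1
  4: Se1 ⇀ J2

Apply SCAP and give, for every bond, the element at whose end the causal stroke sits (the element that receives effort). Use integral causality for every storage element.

b0 |GY1
b1 |GY1
b2 |R1
b3 |J1
b4 |J2

#4 stroke at J2  (source Se1 imposes e)
#1 stroke at GY1  (J2 effort already set via bond 4)
#0 stroke at GY1  (GY GY1: same side as bond 1)
#3 stroke at J1  (C1 integral (e out))
#2 stroke at R1  (common-e at J1 fixed by 3)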